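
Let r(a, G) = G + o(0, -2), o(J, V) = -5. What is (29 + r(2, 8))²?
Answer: 1024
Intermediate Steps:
r(a, G) = -5 + G (r(a, G) = G - 5 = -5 + G)
(29 + r(2, 8))² = (29 + (-5 + 8))² = (29 + 3)² = 32² = 1024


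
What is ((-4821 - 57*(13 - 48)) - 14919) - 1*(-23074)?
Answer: 5329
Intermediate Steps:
((-4821 - 57*(13 - 48)) - 14919) - 1*(-23074) = ((-4821 - 57*(-35)) - 14919) + 23074 = ((-4821 + 1995) - 14919) + 23074 = (-2826 - 14919) + 23074 = -17745 + 23074 = 5329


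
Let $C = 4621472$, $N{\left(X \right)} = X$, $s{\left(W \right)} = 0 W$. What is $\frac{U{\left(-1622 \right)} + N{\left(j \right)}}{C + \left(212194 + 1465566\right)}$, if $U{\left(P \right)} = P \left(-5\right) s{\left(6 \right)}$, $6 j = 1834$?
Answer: $\frac{917}{18897696} \approx 4.8524 \cdot 10^{-5}$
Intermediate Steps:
$s{\left(W \right)} = 0$
$j = \frac{917}{3}$ ($j = \frac{1}{6} \cdot 1834 = \frac{917}{3} \approx 305.67$)
$U{\left(P \right)} = 0$ ($U{\left(P \right)} = P \left(-5\right) 0 = - 5 P 0 = 0$)
$\frac{U{\left(-1622 \right)} + N{\left(j \right)}}{C + \left(212194 + 1465566\right)} = \frac{0 + \frac{917}{3}}{4621472 + \left(212194 + 1465566\right)} = \frac{917}{3 \left(4621472 + 1677760\right)} = \frac{917}{3 \cdot 6299232} = \frac{917}{3} \cdot \frac{1}{6299232} = \frac{917}{18897696}$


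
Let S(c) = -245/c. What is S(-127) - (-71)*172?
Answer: 1551169/127 ≈ 12214.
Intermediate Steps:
S(-127) - (-71)*172 = -245/(-127) - (-71)*172 = -245*(-1/127) - 1*(-12212) = 245/127 + 12212 = 1551169/127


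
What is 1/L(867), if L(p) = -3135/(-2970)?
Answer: 18/19 ≈ 0.94737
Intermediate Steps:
L(p) = 19/18 (L(p) = -3135*(-1/2970) = 19/18)
1/L(867) = 1/(19/18) = 18/19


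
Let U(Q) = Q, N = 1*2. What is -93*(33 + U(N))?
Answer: -3255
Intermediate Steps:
N = 2
-93*(33 + U(N)) = -93*(33 + 2) = -93*35 = -3255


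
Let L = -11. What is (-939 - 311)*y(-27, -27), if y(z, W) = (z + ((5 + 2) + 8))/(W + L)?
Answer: -7500/19 ≈ -394.74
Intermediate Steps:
y(z, W) = (15 + z)/(-11 + W) (y(z, W) = (z + ((5 + 2) + 8))/(W - 11) = (z + (7 + 8))/(-11 + W) = (z + 15)/(-11 + W) = (15 + z)/(-11 + W))
(-939 - 311)*y(-27, -27) = (-939 - 311)*((15 - 27)/(-11 - 27)) = -1250*(-12)/(-38) = -(-625)*(-12)/19 = -1250*6/19 = -7500/19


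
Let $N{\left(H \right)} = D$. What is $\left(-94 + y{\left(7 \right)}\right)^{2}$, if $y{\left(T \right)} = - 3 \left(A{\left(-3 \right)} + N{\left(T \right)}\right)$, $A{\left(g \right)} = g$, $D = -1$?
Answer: $6724$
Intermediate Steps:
$N{\left(H \right)} = -1$
$y{\left(T \right)} = 12$ ($y{\left(T \right)} = - 3 \left(-3 - 1\right) = \left(-3\right) \left(-4\right) = 12$)
$\left(-94 + y{\left(7 \right)}\right)^{2} = \left(-94 + 12\right)^{2} = \left(-82\right)^{2} = 6724$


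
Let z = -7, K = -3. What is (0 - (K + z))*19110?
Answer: 191100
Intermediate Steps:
(0 - (K + z))*19110 = (0 - (-3 - 7))*19110 = (0 - 1*(-10))*19110 = (0 + 10)*19110 = 10*19110 = 191100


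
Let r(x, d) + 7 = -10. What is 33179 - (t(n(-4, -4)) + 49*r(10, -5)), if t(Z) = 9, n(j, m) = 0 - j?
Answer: 34003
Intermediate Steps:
r(x, d) = -17 (r(x, d) = -7 - 10 = -17)
n(j, m) = -j
33179 - (t(n(-4, -4)) + 49*r(10, -5)) = 33179 - (9 + 49*(-17)) = 33179 - (9 - 833) = 33179 - 1*(-824) = 33179 + 824 = 34003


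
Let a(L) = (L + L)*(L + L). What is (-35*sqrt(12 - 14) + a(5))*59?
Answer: 5900 - 2065*I*sqrt(2) ≈ 5900.0 - 2920.4*I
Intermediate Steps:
a(L) = 4*L**2 (a(L) = (2*L)*(2*L) = 4*L**2)
(-35*sqrt(12 - 14) + a(5))*59 = (-35*sqrt(12 - 14) + 4*5**2)*59 = (-35*I*sqrt(2) + 4*25)*59 = (-35*I*sqrt(2) + 100)*59 = (100 - 35*I*sqrt(2))*59 = 5900 - 2065*I*sqrt(2)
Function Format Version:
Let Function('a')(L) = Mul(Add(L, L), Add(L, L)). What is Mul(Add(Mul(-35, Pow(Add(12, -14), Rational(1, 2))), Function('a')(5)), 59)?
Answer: Add(5900, Mul(-2065, I, Pow(2, Rational(1, 2)))) ≈ Add(5900.0, Mul(-2920.4, I))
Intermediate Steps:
Function('a')(L) = Mul(4, Pow(L, 2)) (Function('a')(L) = Mul(Mul(2, L), Mul(2, L)) = Mul(4, Pow(L, 2)))
Mul(Add(Mul(-35, Pow(Add(12, -14), Rational(1, 2))), Function('a')(5)), 59) = Mul(Add(Mul(-35, Pow(Add(12, -14), Rational(1, 2))), Mul(4, Pow(5, 2))), 59) = Mul(Add(Mul(-35, Pow(-2, Rational(1, 2))), Mul(4, 25)), 59) = Mul(Add(Mul(-35, Mul(I, Pow(2, Rational(1, 2)))), 100), 59) = Mul(Add(Mul(-35, I, Pow(2, Rational(1, 2))), 100), 59) = Mul(Add(100, Mul(-35, I, Pow(2, Rational(1, 2)))), 59) = Add(5900, Mul(-2065, I, Pow(2, Rational(1, 2))))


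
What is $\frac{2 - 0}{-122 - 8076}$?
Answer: $- \frac{1}{4099} \approx -0.00024396$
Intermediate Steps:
$\frac{2 - 0}{-122 - 8076} = \frac{2 + 0}{-8198} = \left(- \frac{1}{8198}\right) 2 = - \frac{1}{4099}$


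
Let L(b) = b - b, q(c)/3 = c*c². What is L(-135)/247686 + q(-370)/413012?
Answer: -37989750/103253 ≈ -367.93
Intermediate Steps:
q(c) = 3*c³ (q(c) = 3*(c*c²) = 3*c³)
L(b) = 0
L(-135)/247686 + q(-370)/413012 = 0/247686 + (3*(-370)³)/413012 = 0*(1/247686) + (3*(-50653000))*(1/413012) = 0 - 151959000*1/413012 = 0 - 37989750/103253 = -37989750/103253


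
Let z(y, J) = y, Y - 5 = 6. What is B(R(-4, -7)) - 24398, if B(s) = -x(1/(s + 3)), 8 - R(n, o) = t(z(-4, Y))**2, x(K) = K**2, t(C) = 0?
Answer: -2952159/121 ≈ -24398.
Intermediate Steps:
Y = 11 (Y = 5 + 6 = 11)
R(n, o) = 8 (R(n, o) = 8 - 1*0**2 = 8 - 1*0 = 8 + 0 = 8)
B(s) = -1/(3 + s)**2 (B(s) = -(1/(s + 3))**2 = -(1/(3 + s))**2 = -1/(3 + s)**2)
B(R(-4, -7)) - 24398 = -1/(3 + 8)**2 - 24398 = -1/11**2 - 24398 = -1*1/121 - 24398 = -1/121 - 24398 = -2952159/121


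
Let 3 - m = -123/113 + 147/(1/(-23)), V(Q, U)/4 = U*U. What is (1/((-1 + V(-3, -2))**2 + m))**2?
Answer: 12769/166415043600 ≈ 7.6730e-8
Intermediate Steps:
V(Q, U) = 4*U**2 (V(Q, U) = 4*(U*U) = 4*U**2)
m = 382515/113 (m = 3 - (-123/113 + 147/(1/(-23))) = 3 - (-123*1/113 + 147/(-1/23)) = 3 - (-123/113 + 147*(-23)) = 3 - (-123/113 - 3381) = 3 - 1*(-382176/113) = 3 + 382176/113 = 382515/113 ≈ 3385.1)
(1/((-1 + V(-3, -2))**2 + m))**2 = (1/((-1 + 4*(-2)**2)**2 + 382515/113))**2 = (1/((-1 + 4*4)**2 + 382515/113))**2 = (1/((-1 + 16)**2 + 382515/113))**2 = (1/(15**2 + 382515/113))**2 = (1/(225 + 382515/113))**2 = (1/(407940/113))**2 = (113/407940)**2 = 12769/166415043600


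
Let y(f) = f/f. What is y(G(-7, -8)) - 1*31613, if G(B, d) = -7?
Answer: -31612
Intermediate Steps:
y(f) = 1
y(G(-7, -8)) - 1*31613 = 1 - 1*31613 = 1 - 31613 = -31612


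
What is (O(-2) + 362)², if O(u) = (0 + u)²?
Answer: 133956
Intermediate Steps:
O(u) = u²
(O(-2) + 362)² = ((-2)² + 362)² = (4 + 362)² = 366² = 133956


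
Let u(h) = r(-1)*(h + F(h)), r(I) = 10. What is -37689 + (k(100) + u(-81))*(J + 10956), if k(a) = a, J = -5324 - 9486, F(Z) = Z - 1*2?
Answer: 5897471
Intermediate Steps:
F(Z) = -2 + Z (F(Z) = Z - 2 = -2 + Z)
J = -14810
u(h) = -20 + 20*h (u(h) = 10*(h + (-2 + h)) = 10*(-2 + 2*h) = -20 + 20*h)
-37689 + (k(100) + u(-81))*(J + 10956) = -37689 + (100 + (-20 + 20*(-81)))*(-14810 + 10956) = -37689 + (100 + (-20 - 1620))*(-3854) = -37689 + (100 - 1640)*(-3854) = -37689 - 1540*(-3854) = -37689 + 5935160 = 5897471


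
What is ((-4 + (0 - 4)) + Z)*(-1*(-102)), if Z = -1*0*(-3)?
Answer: -816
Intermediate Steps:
Z = 0 (Z = 0*(-3) = 0)
((-4 + (0 - 4)) + Z)*(-1*(-102)) = ((-4 + (0 - 4)) + 0)*(-1*(-102)) = ((-4 - 4) + 0)*102 = (-8 + 0)*102 = -8*102 = -816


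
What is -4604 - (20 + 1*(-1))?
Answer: -4623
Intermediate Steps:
-4604 - (20 + 1*(-1)) = -4604 - (20 - 1) = -4604 - 1*19 = -4604 - 19 = -4623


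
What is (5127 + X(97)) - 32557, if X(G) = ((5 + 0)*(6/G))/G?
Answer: -258088840/9409 ≈ -27430.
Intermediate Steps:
X(G) = 30/G² (X(G) = (5*(6/G))/G = (30/G)/G = 30/G²)
(5127 + X(97)) - 32557 = (5127 + 30/97²) - 32557 = (5127 + 30*(1/9409)) - 32557 = (5127 + 30/9409) - 32557 = 48239973/9409 - 32557 = -258088840/9409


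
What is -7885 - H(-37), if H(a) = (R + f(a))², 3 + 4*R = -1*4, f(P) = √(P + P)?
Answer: -125025/16 + 7*I*√74/2 ≈ -7814.1 + 30.108*I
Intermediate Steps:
f(P) = √2*√P (f(P) = √(2*P) = √2*√P)
R = -7/4 (R = -¾ + (-1*4)/4 = -¾ + (¼)*(-4) = -¾ - 1 = -7/4 ≈ -1.7500)
H(a) = (-7/4 + √2*√a)²
-7885 - H(-37) = -7885 - (-7 + 4*√2*√(-37))²/16 = -7885 - (-7 + 4*√2*(I*√37))²/16 = -7885 - (-7 + 4*I*√74)²/16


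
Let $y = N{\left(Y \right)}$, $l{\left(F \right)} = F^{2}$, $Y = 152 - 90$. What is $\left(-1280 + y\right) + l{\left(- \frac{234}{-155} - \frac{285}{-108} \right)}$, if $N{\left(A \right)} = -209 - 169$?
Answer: $- \frac{51088274999}{31136400} \approx -1640.8$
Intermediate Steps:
$Y = 62$
$N{\left(A \right)} = -378$
$y = -378$
$\left(-1280 + y\right) + l{\left(- \frac{234}{-155} - \frac{285}{-108} \right)} = \left(-1280 - 378\right) + \left(- \frac{234}{-155} - \frac{285}{-108}\right)^{2} = -1658 + \left(\left(-234\right) \left(- \frac{1}{155}\right) - - \frac{95}{36}\right)^{2} = -1658 + \left(\frac{234}{155} + \frac{95}{36}\right)^{2} = -1658 + \left(\frac{23149}{5580}\right)^{2} = -1658 + \frac{535876201}{31136400} = - \frac{51088274999}{31136400}$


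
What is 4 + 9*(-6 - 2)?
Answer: -68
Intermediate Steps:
4 + 9*(-6 - 2) = 4 + 9*(-8) = 4 - 72 = -68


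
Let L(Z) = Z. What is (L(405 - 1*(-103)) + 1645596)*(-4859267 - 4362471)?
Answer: -15179939808752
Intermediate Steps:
(L(405 - 1*(-103)) + 1645596)*(-4859267 - 4362471) = ((405 - 1*(-103)) + 1645596)*(-4859267 - 4362471) = ((405 + 103) + 1645596)*(-9221738) = (508 + 1645596)*(-9221738) = 1646104*(-9221738) = -15179939808752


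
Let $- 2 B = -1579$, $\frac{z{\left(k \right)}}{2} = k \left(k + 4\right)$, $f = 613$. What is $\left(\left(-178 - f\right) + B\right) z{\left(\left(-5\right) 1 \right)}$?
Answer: $-15$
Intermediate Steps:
$z{\left(k \right)} = 2 k \left(4 + k\right)$ ($z{\left(k \right)} = 2 k \left(k + 4\right) = 2 k \left(4 + k\right)$)
$B = \frac{1579}{2}$ ($B = \left(- \frac{1}{2}\right) \left(-1579\right) = \frac{1579}{2} \approx 789.5$)
$\left(\left(-178 - f\right) + B\right) z{\left(\left(-5\right) 1 \right)} = \left(\left(-178 - 613\right) + \frac{1579}{2}\right) 2 \left(\left(-5\right) 1\right) \left(4 - 5\right) = \left(\left(-178 - 613\right) + \frac{1579}{2}\right) 2 \left(-5\right) \left(4 - 5\right) = \left(-791 + \frac{1579}{2}\right) 2 \left(-5\right) \left(-1\right) = \left(- \frac{3}{2}\right) 10 = -15$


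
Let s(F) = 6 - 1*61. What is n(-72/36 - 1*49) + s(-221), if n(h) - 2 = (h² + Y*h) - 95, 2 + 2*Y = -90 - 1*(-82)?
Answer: 2708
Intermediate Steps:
Y = -5 (Y = -1 + (-90 - 1*(-82))/2 = -1 + (-90 + 82)/2 = -1 + (½)*(-8) = -1 - 4 = -5)
s(F) = -55 (s(F) = 6 - 61 = -55)
n(h) = -93 + h² - 5*h (n(h) = 2 + ((h² - 5*h) - 95) = 2 + (-95 + h² - 5*h) = -93 + h² - 5*h)
n(-72/36 - 1*49) + s(-221) = (-93 + (-72/36 - 1*49)² - 5*(-72/36 - 1*49)) - 55 = (-93 + (-72*1/36 - 49)² - 5*(-72*1/36 - 49)) - 55 = (-93 + (-2 - 49)² - 5*(-2 - 49)) - 55 = (-93 + (-51)² - 5*(-51)) - 55 = (-93 + 2601 + 255) - 55 = 2763 - 55 = 2708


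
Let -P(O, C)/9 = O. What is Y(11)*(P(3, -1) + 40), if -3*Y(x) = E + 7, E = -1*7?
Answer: 0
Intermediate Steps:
E = -7
P(O, C) = -9*O
Y(x) = 0 (Y(x) = -(-7 + 7)/3 = -1/3*0 = 0)
Y(11)*(P(3, -1) + 40) = 0*(-9*3 + 40) = 0*(-27 + 40) = 0*13 = 0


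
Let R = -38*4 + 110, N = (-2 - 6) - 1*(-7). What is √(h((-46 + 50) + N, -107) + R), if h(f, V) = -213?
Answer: I*√255 ≈ 15.969*I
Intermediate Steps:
N = -1 (N = -8 + 7 = -1)
R = -42 (R = -152 + 110 = -42)
√(h((-46 + 50) + N, -107) + R) = √(-213 - 42) = √(-255) = I*√255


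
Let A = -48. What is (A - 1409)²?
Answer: 2122849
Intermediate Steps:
(A - 1409)² = (-48 - 1409)² = (-1457)² = 2122849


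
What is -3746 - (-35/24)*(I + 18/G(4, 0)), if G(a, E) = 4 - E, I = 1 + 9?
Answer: -178793/48 ≈ -3724.9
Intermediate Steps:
I = 10
-3746 - (-35/24)*(I + 18/G(4, 0)) = -3746 - (-35/24)*(10 + 18/(4 - 1*0)) = -3746 - (-35*1/24)*(10 + 18/(4 + 0)) = -3746 - (-35)*(10 + 18/4)/24 = -3746 - (-35)*(10 + 18*(¼))/24 = -3746 - (-35)*(10 + 9/2)/24 = -3746 - (-35)*29/(24*2) = -3746 - 1*(-1015/48) = -3746 + 1015/48 = -178793/48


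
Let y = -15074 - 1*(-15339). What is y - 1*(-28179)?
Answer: 28444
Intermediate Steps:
y = 265 (y = -15074 + 15339 = 265)
y - 1*(-28179) = 265 - 1*(-28179) = 265 + 28179 = 28444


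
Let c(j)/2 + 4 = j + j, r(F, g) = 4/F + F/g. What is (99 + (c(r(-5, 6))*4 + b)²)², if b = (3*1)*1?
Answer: 498724089616/50625 ≈ 9.8513e+6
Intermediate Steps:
b = 3 (b = 3*1 = 3)
c(j) = -8 + 4*j (c(j) = -8 + 2*(j + j) = -8 + 2*(2*j) = -8 + 4*j)
(99 + (c(r(-5, 6))*4 + b)²)² = (99 + ((-8 + 4*(4/(-5) - 5/6))*4 + 3)²)² = (99 + ((-8 + 4*(4*(-⅕) - 5*⅙))*4 + 3)²)² = (99 + ((-8 + 4*(-⅘ - ⅚))*4 + 3)²)² = (99 + ((-8 + 4*(-49/30))*4 + 3)²)² = (99 + ((-8 - 98/15)*4 + 3)²)² = (99 + (-218/15*4 + 3)²)² = (99 + (-872/15 + 3)²)² = (99 + (-827/15)²)² = (99 + 683929/225)² = (706204/225)² = 498724089616/50625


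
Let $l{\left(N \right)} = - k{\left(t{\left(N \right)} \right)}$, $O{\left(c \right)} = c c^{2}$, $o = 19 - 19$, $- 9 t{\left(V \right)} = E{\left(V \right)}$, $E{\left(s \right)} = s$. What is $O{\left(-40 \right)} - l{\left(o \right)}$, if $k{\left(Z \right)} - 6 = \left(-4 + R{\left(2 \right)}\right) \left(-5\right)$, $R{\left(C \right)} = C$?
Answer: $-63984$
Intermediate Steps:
$t{\left(V \right)} = - \frac{V}{9}$
$o = 0$
$k{\left(Z \right)} = 16$ ($k{\left(Z \right)} = 6 + \left(-4 + 2\right) \left(-5\right) = 6 - -10 = 6 + 10 = 16$)
$O{\left(c \right)} = c^{3}$
$l{\left(N \right)} = -16$ ($l{\left(N \right)} = \left(-1\right) 16 = -16$)
$O{\left(-40 \right)} - l{\left(o \right)} = \left(-40\right)^{3} - -16 = -64000 + 16 = -63984$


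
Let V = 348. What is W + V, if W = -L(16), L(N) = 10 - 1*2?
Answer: 340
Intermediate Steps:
L(N) = 8 (L(N) = 10 - 2 = 8)
W = -8 (W = -1*8 = -8)
W + V = -8 + 348 = 340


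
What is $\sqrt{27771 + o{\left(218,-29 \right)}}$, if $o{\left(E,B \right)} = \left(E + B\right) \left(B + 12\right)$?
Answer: $\sqrt{24558} \approx 156.71$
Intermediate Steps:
$o{\left(E,B \right)} = \left(12 + B\right) \left(B + E\right)$ ($o{\left(E,B \right)} = \left(B + E\right) \left(12 + B\right) = \left(12 + B\right) \left(B + E\right)$)
$\sqrt{27771 + o{\left(218,-29 \right)}} = \sqrt{27771 + \left(\left(-29\right)^{2} + 12 \left(-29\right) + 12 \cdot 218 - 6322\right)} = \sqrt{27771 + \left(841 - 348 + 2616 - 6322\right)} = \sqrt{27771 - 3213} = \sqrt{24558}$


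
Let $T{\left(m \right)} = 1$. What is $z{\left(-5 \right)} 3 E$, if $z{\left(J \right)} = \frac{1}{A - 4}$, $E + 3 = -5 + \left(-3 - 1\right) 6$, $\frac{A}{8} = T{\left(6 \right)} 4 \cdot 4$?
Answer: $- \frac{24}{31} \approx -0.77419$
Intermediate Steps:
$A = 128$ ($A = 8 \cdot 1 \cdot 4 \cdot 4 = 8 \cdot 4 \cdot 4 = 8 \cdot 16 = 128$)
$E = -32$ ($E = -3 + \left(-5 + \left(-3 - 1\right) 6\right) = -3 - 29 = -32$)
$z{\left(J \right)} = \frac{1}{124}$ ($z{\left(J \right)} = \frac{1}{128 - 4} = \frac{1}{124}$)
$z{\left(-5 \right)} 3 E = \frac{1}{124} \cdot 3 \left(-32\right) = \frac{3}{124} \left(-32\right) = - \frac{24}{31}$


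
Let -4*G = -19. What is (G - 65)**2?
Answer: 58081/16 ≈ 3630.1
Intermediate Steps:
G = 19/4 (G = -1/4*(-19) = 19/4 ≈ 4.7500)
(G - 65)**2 = (19/4 - 65)**2 = (-241/4)**2 = 58081/16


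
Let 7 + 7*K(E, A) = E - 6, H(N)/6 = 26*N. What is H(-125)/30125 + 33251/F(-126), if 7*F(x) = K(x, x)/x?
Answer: 49475271750/33499 ≈ 1.4769e+6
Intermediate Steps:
H(N) = 156*N (H(N) = 6*(26*N) = 156*N)
K(E, A) = -13/7 + E/7 (K(E, A) = -1 + (E - 6)/7 = -1 + (-6 + E)/7 = -1 + (-6/7 + E/7) = -13/7 + E/7)
F(x) = (-13/7 + x/7)/(7*x) (F(x) = ((-13/7 + x/7)/x)/7 = (-13/7 + x/7)/(7*x))
H(-125)/30125 + 33251/F(-126) = (156*(-125))/30125 + 33251/(((1/49)*(-13 - 126)/(-126))) = -19500*1/30125 + 33251/(((1/49)*(-1/126)*(-139))) = -156/241 + 33251/(139/6174) = -156/241 + 33251*(6174/139) = -156/241 + 205291674/139 = 49475271750/33499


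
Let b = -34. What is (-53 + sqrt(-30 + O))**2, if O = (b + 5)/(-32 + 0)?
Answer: 88957/32 - 371*I*sqrt(38)/4 ≈ 2779.9 - 571.75*I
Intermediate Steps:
O = 29/32 (O = (-34 + 5)/(-32 + 0) = -29/(-32) = -29*(-1/32) = 29/32 ≈ 0.90625)
(-53 + sqrt(-30 + O))**2 = (-53 + sqrt(-30 + 29/32))**2 = (-53 + sqrt(-931/32))**2 = (-53 + 7*I*sqrt(38)/8)**2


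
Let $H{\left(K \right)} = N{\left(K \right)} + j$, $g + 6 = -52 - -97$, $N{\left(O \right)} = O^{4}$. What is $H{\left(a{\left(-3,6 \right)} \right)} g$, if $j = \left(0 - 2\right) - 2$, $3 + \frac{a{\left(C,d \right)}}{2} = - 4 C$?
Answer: $4093908$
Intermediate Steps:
$g = 39$ ($g = -6 - -45 = -6 + \left(-52 + 97\right) = -6 + 45 = 39$)
$a{\left(C,d \right)} = -6 - 8 C$ ($a{\left(C,d \right)} = -6 + 2 \left(- 4 C\right) = -6 - 8 C$)
$j = -4$ ($j = -2 - 2 = -4$)
$H{\left(K \right)} = -4 + K^{4}$ ($H{\left(K \right)} = K^{4} - 4 = -4 + K^{4}$)
$H{\left(a{\left(-3,6 \right)} \right)} g = \left(-4 + \left(-6 - -24\right)^{4}\right) 39 = \left(-4 + \left(-6 + 24\right)^{4}\right) 39 = \left(-4 + 18^{4}\right) 39 = \left(-4 + 104976\right) 39 = 104972 \cdot 39 = 4093908$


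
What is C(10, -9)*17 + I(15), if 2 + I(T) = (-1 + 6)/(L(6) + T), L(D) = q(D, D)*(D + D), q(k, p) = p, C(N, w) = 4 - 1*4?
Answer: -169/87 ≈ -1.9425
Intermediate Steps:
C(N, w) = 0 (C(N, w) = 4 - 4 = 0)
L(D) = 2*D² (L(D) = D*(D + D) = D*(2*D) = 2*D²)
I(T) = -2 + 5/(72 + T) (I(T) = -2 + (-1 + 6)/(2*6² + T) = -2 + 5/(2*36 + T) = -2 + 5/(72 + T))
C(10, -9)*17 + I(15) = 0*17 + (-139 - 2*15)/(72 + 15) = 0 + (-139 - 30)/87 = 0 + (1/87)*(-169) = 0 - 169/87 = -169/87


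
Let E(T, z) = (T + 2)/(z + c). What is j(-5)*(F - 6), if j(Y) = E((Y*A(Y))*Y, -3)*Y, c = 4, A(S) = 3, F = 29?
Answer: -8855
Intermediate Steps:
E(T, z) = (2 + T)/(4 + z) (E(T, z) = (T + 2)/(z + 4) = (2 + T)/(4 + z))
j(Y) = Y*(2 + 3*Y²) (j(Y) = ((2 + (Y*3)*Y)/(4 - 3))*Y = ((2 + (3*Y)*Y)/1)*Y = (1*(2 + 3*Y²))*Y = (2 + 3*Y²)*Y = Y*(2 + 3*Y²))
j(-5)*(F - 6) = (-5*(2 + 3*(-5)²))*(29 - 6) = -5*(2 + 3*25)*23 = -5*(2 + 75)*23 = -5*77*23 = -385*23 = -8855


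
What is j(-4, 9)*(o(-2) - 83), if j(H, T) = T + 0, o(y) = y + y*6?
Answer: -873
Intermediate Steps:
o(y) = 7*y (o(y) = y + 6*y = 7*y)
j(H, T) = T
j(-4, 9)*(o(-2) - 83) = 9*(7*(-2) - 83) = 9*(-14 - 83) = 9*(-97) = -873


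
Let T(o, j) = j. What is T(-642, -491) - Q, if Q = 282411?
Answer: -282902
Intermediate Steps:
T(-642, -491) - Q = -491 - 1*282411 = -491 - 282411 = -282902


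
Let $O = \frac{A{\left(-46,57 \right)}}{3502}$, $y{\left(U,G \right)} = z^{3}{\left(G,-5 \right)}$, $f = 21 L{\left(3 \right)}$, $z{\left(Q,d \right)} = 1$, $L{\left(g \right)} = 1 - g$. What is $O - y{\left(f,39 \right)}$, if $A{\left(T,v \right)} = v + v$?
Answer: $- \frac{1694}{1751} \approx -0.96745$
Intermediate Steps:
$A{\left(T,v \right)} = 2 v$
$f = -42$ ($f = 21 \left(1 - 3\right) = 21 \left(-2\right) = -42$)
$y{\left(U,G \right)} = 1$ ($y{\left(U,G \right)} = 1^{3} = 1$)
$O = \frac{57}{1751}$ ($O = \frac{2 \cdot 57}{3502} = 114 \cdot \frac{1}{3502} = \frac{57}{1751} \approx 0.032553$)
$O - y{\left(f,39 \right)} = \frac{57}{1751} - 1 = - \frac{1694}{1751}$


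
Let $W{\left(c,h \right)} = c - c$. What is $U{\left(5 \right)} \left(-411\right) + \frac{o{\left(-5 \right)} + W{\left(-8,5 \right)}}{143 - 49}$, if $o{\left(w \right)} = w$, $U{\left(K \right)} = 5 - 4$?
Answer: $- \frac{38639}{94} \approx -411.05$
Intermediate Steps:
$W{\left(c,h \right)} = 0$
$U{\left(K \right)} = 1$
$U{\left(5 \right)} \left(-411\right) + \frac{o{\left(-5 \right)} + W{\left(-8,5 \right)}}{143 - 49} = 1 \left(-411\right) + \frac{-5 + 0}{143 - 49} = -411 - \frac{5}{94} = - \frac{38639}{94}$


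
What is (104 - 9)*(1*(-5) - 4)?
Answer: -855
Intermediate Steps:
(104 - 9)*(1*(-5) - 4) = 95*(-5 - 4) = 95*(-9) = -855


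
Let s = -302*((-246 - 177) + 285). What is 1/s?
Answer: 1/41676 ≈ 2.3995e-5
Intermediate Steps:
s = 41676 (s = -302*(-423 + 285) = -302*(-138) = 41676)
1/s = 1/41676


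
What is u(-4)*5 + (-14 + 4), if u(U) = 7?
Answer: 25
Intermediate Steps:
u(-4)*5 + (-14 + 4) = 7*5 + (-14 + 4) = 35 - 10 = 25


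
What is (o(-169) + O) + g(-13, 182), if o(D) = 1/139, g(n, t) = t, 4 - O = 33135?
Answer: -4579910/139 ≈ -32949.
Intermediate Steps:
O = -33131 (O = 4 - 1*33135 = 4 - 33135 = -33131)
o(D) = 1/139
(o(-169) + O) + g(-13, 182) = (1/139 - 33131) + 182 = -4605208/139 + 182 = -4579910/139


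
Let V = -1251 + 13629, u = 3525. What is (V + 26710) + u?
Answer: 42613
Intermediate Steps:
V = 12378
(V + 26710) + u = (12378 + 26710) + 3525 = 39088 + 3525 = 42613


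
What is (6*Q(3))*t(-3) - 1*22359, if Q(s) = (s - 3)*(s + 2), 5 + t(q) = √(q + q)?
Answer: -22359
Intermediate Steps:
t(q) = -5 + √2*√q (t(q) = -5 + √(q + q) = -5 + √(2*q) = -5 + √2*√q)
Q(s) = (-3 + s)*(2 + s)
(6*Q(3))*t(-3) - 1*22359 = (6*(-6 + 3² - 1*3))*(-5 + √2*√(-3)) - 1*22359 = (6*(-6 + 9 - 3))*(-5 + √2*(I*√3)) - 22359 = (6*0)*(-5 + I*√6) - 22359 = 0*(-5 + I*√6) - 22359 = 0 - 22359 = -22359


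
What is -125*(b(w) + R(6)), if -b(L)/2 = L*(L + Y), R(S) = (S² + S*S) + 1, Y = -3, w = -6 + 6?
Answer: -9125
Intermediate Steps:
w = 0
R(S) = 1 + 2*S² (R(S) = (S² + S²) + 1 = 2*S² + 1 = 1 + 2*S²)
b(L) = -2*L*(-3 + L) (b(L) = -2*L*(L - 3) = -2*L*(-3 + L))
-125*(b(w) + R(6)) = -125*(2*0*(3 - 1*0) + (1 + 2*6²)) = -125*(2*0*(3 + 0) + (1 + 2*36)) = -125*(2*0*3 + (1 + 72)) = -125*(0 + 73) = -125*73 = -9125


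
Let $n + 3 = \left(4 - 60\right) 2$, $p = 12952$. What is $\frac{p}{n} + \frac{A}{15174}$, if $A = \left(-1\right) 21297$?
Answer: $- \frac{66327601}{581670} \approx -114.03$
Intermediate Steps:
$A = -21297$
$n = -115$ ($n = -3 + \left(4 - 60\right) 2 = -3 - 112 = -115$)
$\frac{p}{n} + \frac{A}{15174} = \frac{12952}{-115} - \frac{21297}{15174} = 12952 \left(- \frac{1}{115}\right) - \frac{7099}{5058} = - \frac{12952}{115} - \frac{7099}{5058} = - \frac{66327601}{581670}$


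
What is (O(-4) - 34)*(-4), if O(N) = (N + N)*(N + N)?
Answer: -120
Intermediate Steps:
O(N) = 4*N² (O(N) = (2*N)*(2*N) = 4*N²)
(O(-4) - 34)*(-4) = (4*(-4)² - 34)*(-4) = (4*16 - 34)*(-4) = (64 - 34)*(-4) = 30*(-4) = -120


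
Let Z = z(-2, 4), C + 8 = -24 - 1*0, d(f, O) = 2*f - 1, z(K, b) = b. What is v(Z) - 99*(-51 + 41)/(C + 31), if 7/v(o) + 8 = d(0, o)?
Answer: -8917/9 ≈ -990.78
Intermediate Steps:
d(f, O) = -1 + 2*f
C = -32 (C = -8 + (-24 - 1*0) = -8 + (-24 + 0) = -8 - 24 = -32)
Z = 4
v(o) = -7/9 (v(o) = 7/(-8 + (-1 + 2*0)) = 7/(-8 + (-1 + 0)) = 7/(-8 - 1) = 7/(-9) = 7*(-⅑) = -7/9)
v(Z) - 99*(-51 + 41)/(C + 31) = -7/9 - 99*(-51 + 41)/(-32 + 31) = -7/9 - (-990)/(-1) = -7/9 - (-990)*(-1) = -7/9 - 99*10 = -7/9 - 990 = -8917/9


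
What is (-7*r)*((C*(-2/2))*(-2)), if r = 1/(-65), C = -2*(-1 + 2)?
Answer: -28/65 ≈ -0.43077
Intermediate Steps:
C = -2 (C = -2*1 = -2)
r = -1/65 ≈ -0.015385
(-7*r)*((C*(-2/2))*(-2)) = (-7*(-1/65))*(-(-4)/2*(-2)) = 7*(-(-4)/2*(-2))/65 = 7*(-2*(-1)*(-2))/65 = 7*(2*(-2))/65 = (7/65)*(-4) = -28/65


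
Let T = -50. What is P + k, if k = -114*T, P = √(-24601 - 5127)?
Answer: 5700 + 4*I*√1858 ≈ 5700.0 + 172.42*I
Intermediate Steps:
P = 4*I*√1858 (P = √(-29728) = 4*I*√1858 ≈ 172.42*I)
k = 5700 (k = -114*(-50) = 5700)
P + k = 4*I*√1858 + 5700 = 5700 + 4*I*√1858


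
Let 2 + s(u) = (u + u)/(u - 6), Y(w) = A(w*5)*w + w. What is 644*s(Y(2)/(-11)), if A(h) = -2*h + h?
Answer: -1771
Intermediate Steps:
A(h) = -h
Y(w) = w - 5*w**2 (Y(w) = (-w*5)*w + w = (-5*w)*w + w = -5*w**2 + w = w - 5*w**2)
s(u) = -2 + 2*u/(-6 + u) (s(u) = -2 + (u + u)/(u - 6) = -2 + (2*u)/(-6 + u) = -2 + 2*u/(-6 + u))
644*s(Y(2)/(-11)) = 644*(12/(-6 + (2*(1 - 5*2))/(-11))) = 644*(12/(-6 + (2*(1 - 10))*(-1/11))) = 644*(12/(-6 + (2*(-9))*(-1/11))) = 644*(12/(-6 - 18*(-1/11))) = 644*(12/(-6 + 18/11)) = 644*(12/(-48/11)) = 644*(12*(-11/48)) = 644*(-11/4) = -1771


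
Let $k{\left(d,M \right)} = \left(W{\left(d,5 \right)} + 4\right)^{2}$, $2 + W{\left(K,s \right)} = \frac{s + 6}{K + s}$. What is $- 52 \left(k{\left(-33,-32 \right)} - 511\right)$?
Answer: $\frac{5181787}{196} \approx 26438.0$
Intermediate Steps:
$W{\left(K,s \right)} = -2 + \frac{6 + s}{K + s}$ ($W{\left(K,s \right)} = -2 + \frac{s + 6}{K + s} = -2 + \frac{6 + s}{K + s}$)
$k{\left(d,M \right)} = \left(4 + \frac{1 - 2 d}{5 + d}\right)^{2}$ ($k{\left(d,M \right)} = \left(\frac{6 - 5 - 2 d}{d + 5} + 4\right)^{2} = \left(\frac{6 - 5 - 2 d}{5 + d} + 4\right)^{2} = \left(\frac{1 - 2 d}{5 + d} + 4\right)^{2} = \left(4 + \frac{1 - 2 d}{5 + d}\right)^{2}$)
$- 52 \left(k{\left(-33,-32 \right)} - 511\right) = - 52 \left(\frac{\left(21 + 2 \left(-33\right)\right)^{2}}{\left(5 - 33\right)^{2}} - 511\right) = - 52 \left(\frac{\left(21 - 66\right)^{2}}{784} - 511\right) = - 52 \left(\frac{\left(-45\right)^{2}}{784} - 511\right) = - 52 \left(\frac{1}{784} \cdot 2025 - 511\right) = - 52 \left(\frac{2025}{784} - 511\right) = \left(-52\right) \left(- \frac{398599}{784}\right) = \frac{5181787}{196}$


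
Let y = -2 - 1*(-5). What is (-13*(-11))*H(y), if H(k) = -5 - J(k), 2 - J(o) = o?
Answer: -572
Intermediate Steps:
J(o) = 2 - o
y = 3 (y = -2 + 5 = 3)
H(k) = -7 + k (H(k) = -5 - (2 - k) = -5 + (-2 + k) = -7 + k)
(-13*(-11))*H(y) = (-13*(-11))*(-7 + 3) = 143*(-4) = -572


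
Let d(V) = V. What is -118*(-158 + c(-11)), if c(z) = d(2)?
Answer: 18408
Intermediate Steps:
c(z) = 2
-118*(-158 + c(-11)) = -118*(-158 + 2) = -118*(-156) = 18408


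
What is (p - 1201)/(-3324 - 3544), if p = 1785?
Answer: -146/1717 ≈ -0.085032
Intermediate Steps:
(p - 1201)/(-3324 - 3544) = (1785 - 1201)/(-3324 - 3544) = 584/(-6868) = 584*(-1/6868) = -146/1717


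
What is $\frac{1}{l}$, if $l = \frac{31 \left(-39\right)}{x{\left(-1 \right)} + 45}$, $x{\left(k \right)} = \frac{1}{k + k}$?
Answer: $- \frac{89}{2418} \approx -0.036807$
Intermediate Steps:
$x{\left(k \right)} = \frac{1}{2 k}$
$l = - \frac{2418}{89}$ ($l = \frac{31 \left(-39\right)}{\frac{1}{2 \left(-1\right)} + 45} = - \frac{1209}{\frac{1}{2} \left(-1\right) + 45} = - \frac{1209}{- \frac{1}{2} + 45} = - \frac{1209}{\frac{89}{2}} = \left(-1209\right) \frac{2}{89} = - \frac{2418}{89} \approx -27.169$)
$\frac{1}{l} = \frac{1}{- \frac{2418}{89}} = - \frac{89}{2418}$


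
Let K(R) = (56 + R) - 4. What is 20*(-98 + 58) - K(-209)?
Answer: -643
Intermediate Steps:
K(R) = 52 + R
20*(-98 + 58) - K(-209) = 20*(-98 + 58) - (52 - 209) = 20*(-40) - 1*(-157) = -800 + 157 = -643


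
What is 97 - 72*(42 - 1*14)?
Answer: -1919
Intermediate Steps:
97 - 72*(42 - 1*14) = 97 - 72*(42 - 14) = 97 - 72*28 = 97 - 2016 = -1919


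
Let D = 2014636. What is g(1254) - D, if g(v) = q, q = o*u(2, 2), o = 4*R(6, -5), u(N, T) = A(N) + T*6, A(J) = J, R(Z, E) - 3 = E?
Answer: -2014748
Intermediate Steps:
R(Z, E) = 3 + E
u(N, T) = N + 6*T (u(N, T) = N + T*6 = N + 6*T)
o = -8 (o = 4*(3 - 5) = 4*(-2) = -8)
q = -112 (q = -8*(2 + 6*2) = -8*(2 + 12) = -8*14 = -112)
g(v) = -112
g(1254) - D = -112 - 1*2014636 = -112 - 2014636 = -2014748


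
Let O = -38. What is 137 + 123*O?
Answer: -4537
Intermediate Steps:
137 + 123*O = 137 + 123*(-38) = 137 - 4674 = -4537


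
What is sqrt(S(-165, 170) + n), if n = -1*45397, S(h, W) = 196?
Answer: I*sqrt(45201) ≈ 212.61*I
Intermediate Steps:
n = -45397
sqrt(S(-165, 170) + n) = sqrt(196 - 45397) = sqrt(-45201) = I*sqrt(45201)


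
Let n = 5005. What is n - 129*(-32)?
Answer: 9133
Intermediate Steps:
n - 129*(-32) = 5005 - 129*(-32) = 5005 + 4128 = 9133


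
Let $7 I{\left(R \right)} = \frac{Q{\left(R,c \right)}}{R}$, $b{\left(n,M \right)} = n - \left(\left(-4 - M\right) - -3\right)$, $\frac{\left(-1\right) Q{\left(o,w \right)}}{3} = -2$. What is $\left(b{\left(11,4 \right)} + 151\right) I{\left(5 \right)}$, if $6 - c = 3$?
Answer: $\frac{1002}{35} \approx 28.629$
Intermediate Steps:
$c = 3$ ($c = 6 - 3 = 3$)
$Q{\left(o,w \right)} = 6$ ($Q{\left(o,w \right)} = \left(-3\right) \left(-2\right) = 6$)
$b{\left(n,M \right)} = 1 + M + n$ ($b{\left(n,M \right)} = n - \left(\left(-4 - M\right) + 3\right) = n - \left(-1 - M\right) = n + \left(1 + M\right) = 1 + M + n$)
$I{\left(R \right)} = \frac{6}{7 R}$ ($I{\left(R \right)} = \frac{6 \frac{1}{R}}{7} = \frac{6}{7 R}$)
$\left(b{\left(11,4 \right)} + 151\right) I{\left(5 \right)} = \left(\left(1 + 4 + 11\right) + 151\right) \frac{6}{7 \cdot 5} = \left(16 + 151\right) \frac{6}{7} \cdot \frac{1}{5} = 167 \cdot \frac{6}{35} = \frac{1002}{35}$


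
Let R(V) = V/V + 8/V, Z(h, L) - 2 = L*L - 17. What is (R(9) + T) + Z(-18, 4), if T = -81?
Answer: -703/9 ≈ -78.111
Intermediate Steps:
Z(h, L) = -15 + L² (Z(h, L) = 2 + (L*L - 17) = 2 + (L² - 17) = 2 + (-17 + L²) = -15 + L²)
R(V) = 1 + 8/V
(R(9) + T) + Z(-18, 4) = ((8 + 9)/9 - 81) + (-15 + 4²) = ((⅑)*17 - 81) + (-15 + 16) = (17/9 - 81) + 1 = -712/9 + 1 = -703/9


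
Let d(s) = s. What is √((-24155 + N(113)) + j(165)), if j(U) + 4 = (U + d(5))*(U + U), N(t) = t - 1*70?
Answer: 4*√1999 ≈ 178.84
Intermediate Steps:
N(t) = -70 + t (N(t) = t - 70 = -70 + t)
j(U) = -4 + 2*U*(5 + U) (j(U) = -4 + (U + 5)*(U + U) = -4 + (5 + U)*(2*U) = -4 + 2*U*(5 + U))
√((-24155 + N(113)) + j(165)) = √((-24155 + (-70 + 113)) + (-4 + 2*165² + 10*165)) = √((-24155 + 43) + (-4 + 2*27225 + 1650)) = √(-24112 + (-4 + 54450 + 1650)) = √(-24112 + 56096) = √31984 = 4*√1999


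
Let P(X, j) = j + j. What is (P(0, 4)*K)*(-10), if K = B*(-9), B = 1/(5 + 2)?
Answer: 720/7 ≈ 102.86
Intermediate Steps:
P(X, j) = 2*j
B = ⅐ (B = 1/7 = ⅐ ≈ 0.14286)
K = -9/7 (K = (⅐)*(-9) = -9/7 ≈ -1.2857)
(P(0, 4)*K)*(-10) = ((2*4)*(-9/7))*(-10) = (8*(-9/7))*(-10) = -72/7*(-10) = 720/7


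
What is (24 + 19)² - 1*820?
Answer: 1029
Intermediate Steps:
(24 + 19)² - 1*820 = 43² - 820 = 1849 - 820 = 1029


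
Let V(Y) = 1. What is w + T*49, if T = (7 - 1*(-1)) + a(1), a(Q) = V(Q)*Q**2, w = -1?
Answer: 440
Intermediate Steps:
a(Q) = Q**2 (a(Q) = 1*Q**2 = Q**2)
T = 9 (T = (7 - 1*(-1)) + 1**2 = (7 + 1) + 1 = 8 + 1 = 9)
w + T*49 = -1 + 9*49 = -1 + 441 = 440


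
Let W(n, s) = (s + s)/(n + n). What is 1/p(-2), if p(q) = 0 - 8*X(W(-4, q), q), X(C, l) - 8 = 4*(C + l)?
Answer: -1/16 ≈ -0.062500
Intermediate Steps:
W(n, s) = s/n (W(n, s) = (2*s)/((2*n)) = (2*s)*(1/(2*n)) = s/n)
X(C, l) = 8 + 4*C + 4*l (X(C, l) = 8 + 4*(C + l) = 8 + (4*C + 4*l) = 8 + 4*C + 4*l)
p(q) = -64 - 24*q (p(q) = 0 - 8*(8 + 4*(q/(-4)) + 4*q) = 0 - 8*(8 + 4*(q*(-¼)) + 4*q) = 0 - 8*(8 + 4*(-q/4) + 4*q) = 0 - 8*(8 - q + 4*q) = 0 - 8*(8 + 3*q) = 0 + (-64 - 24*q) = -64 - 24*q)
1/p(-2) = 1/(-64 - 24*(-2)) = 1/(-64 + 48) = 1/(-16) = -1/16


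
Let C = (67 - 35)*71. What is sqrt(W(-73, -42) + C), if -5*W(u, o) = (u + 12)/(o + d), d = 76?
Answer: sqrt(65671170)/170 ≈ 47.669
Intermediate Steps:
C = 2272 (C = 32*71 = 2272)
W(u, o) = -(12 + u)/(5*(76 + o)) (W(u, o) = -(u + 12)/(5*(o + 76)) = -(12 + u)/(5*(76 + o)))
sqrt(W(-73, -42) + C) = sqrt((-12 - 1*(-73))/(5*(76 - 42)) + 2272) = sqrt((1/5)*(-12 + 73)/34 + 2272) = sqrt((1/5)*(1/34)*61 + 2272) = sqrt(61/170 + 2272) = sqrt(386301/170) = sqrt(65671170)/170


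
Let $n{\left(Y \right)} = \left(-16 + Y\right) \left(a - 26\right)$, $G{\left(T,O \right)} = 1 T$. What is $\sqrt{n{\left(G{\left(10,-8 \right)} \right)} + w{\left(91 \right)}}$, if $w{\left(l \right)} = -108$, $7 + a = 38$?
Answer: $i \sqrt{138} \approx 11.747 i$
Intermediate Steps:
$a = 31$ ($a = -7 + 38 = 31$)
$G{\left(T,O \right)} = T$
$n{\left(Y \right)} = -80 + 5 Y$ ($n{\left(Y \right)} = \left(-16 + Y\right) \left(31 - 26\right) = \left(-16 + Y\right) 5 = -80 + 5 Y$)
$\sqrt{n{\left(G{\left(10,-8 \right)} \right)} + w{\left(91 \right)}} = \sqrt{\left(-80 + 5 \cdot 10\right) - 108} = \sqrt{\left(-80 + 50\right) - 108} = \sqrt{-30 - 108} = \sqrt{-138} = i \sqrt{138}$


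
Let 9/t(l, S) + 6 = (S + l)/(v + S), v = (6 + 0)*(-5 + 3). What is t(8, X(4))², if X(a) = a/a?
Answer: 1089/625 ≈ 1.7424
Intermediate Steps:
v = -12 (v = 6*(-2) = -12)
X(a) = 1
t(l, S) = 9/(-6 + (S + l)/(-12 + S))
t(8, X(4))² = (9*(-12 + 1)/(72 + 8 - 5*1))² = (9*(-11)/(72 + 8 - 5))² = (9*(-11)/75)² = (9*(1/75)*(-11))² = (-33/25)² = 1089/625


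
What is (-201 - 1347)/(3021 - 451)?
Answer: -774/1285 ≈ -0.60233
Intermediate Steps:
(-201 - 1347)/(3021 - 451) = -1548/2570 = -1548*1/2570 = -774/1285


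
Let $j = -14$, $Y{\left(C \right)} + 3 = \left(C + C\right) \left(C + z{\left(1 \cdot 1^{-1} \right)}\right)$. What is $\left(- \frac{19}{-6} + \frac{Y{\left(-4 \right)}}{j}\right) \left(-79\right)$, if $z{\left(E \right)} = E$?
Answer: $- \frac{395}{3} \approx -131.67$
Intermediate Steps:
$Y{\left(C \right)} = -3 + 2 C \left(1 + C\right)$ ($Y{\left(C \right)} = -3 + \left(C + C\right) \left(C + 1 \cdot 1^{-1}\right) = -3 + 2 C \left(C + 1 \cdot 1\right) = -3 + 2 C \left(C + 1\right) = -3 + 2 C \left(1 + C\right)$)
$\left(- \frac{19}{-6} + \frac{Y{\left(-4 \right)}}{j}\right) \left(-79\right) = \left(- \frac{19}{-6} + \frac{-3 + 2 \left(-4\right) + 2 \left(-4\right)^{2}}{-14}\right) \left(-79\right) = \left(\left(-19\right) \left(- \frac{1}{6}\right) + \left(-3 - 8 + 2 \cdot 16\right) \left(- \frac{1}{14}\right)\right) \left(-79\right) = \left(\frac{19}{6} + \left(-3 - 8 + 32\right) \left(- \frac{1}{14}\right)\right) \left(-79\right) = \left(\frac{19}{6} + 21 \left(- \frac{1}{14}\right)\right) \left(-79\right) = \left(\frac{19}{6} - \frac{3}{2}\right) \left(-79\right) = \frac{5}{3} \left(-79\right) = - \frac{395}{3}$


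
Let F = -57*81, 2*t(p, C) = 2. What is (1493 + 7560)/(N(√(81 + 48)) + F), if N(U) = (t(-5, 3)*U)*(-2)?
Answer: -13932567/7105391 + 18106*√129/21316173 ≈ -1.9512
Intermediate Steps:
t(p, C) = 1 (t(p, C) = (½)*2 = 1)
F = -4617
N(U) = -2*U (N(U) = (1*U)*(-2) = U*(-2) = -2*U)
(1493 + 7560)/(N(√(81 + 48)) + F) = (1493 + 7560)/(-2*√(81 + 48) - 4617) = 9053/(-2*√129 - 4617) = 9053/(-4617 - 2*√129)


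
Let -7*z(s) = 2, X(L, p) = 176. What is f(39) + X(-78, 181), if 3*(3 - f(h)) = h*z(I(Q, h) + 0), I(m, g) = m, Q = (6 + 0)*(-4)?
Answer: 1279/7 ≈ 182.71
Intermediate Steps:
Q = -24 (Q = 6*(-4) = -24)
z(s) = -2/7 (z(s) = -⅐*2 = -2/7)
f(h) = 3 + 2*h/21 (f(h) = 3 - h*(-2)/(3*7) = 3 - (-2)*h/21 = 3 + 2*h/21)
f(39) + X(-78, 181) = (3 + (2/21)*39) + 176 = (3 + 26/7) + 176 = 47/7 + 176 = 1279/7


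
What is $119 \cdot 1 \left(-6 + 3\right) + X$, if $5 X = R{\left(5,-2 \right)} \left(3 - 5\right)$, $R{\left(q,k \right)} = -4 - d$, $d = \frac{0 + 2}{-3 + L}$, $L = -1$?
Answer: $- \frac{1778}{5} \approx -355.6$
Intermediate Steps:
$d = - \frac{1}{2}$ ($d = \frac{0 + 2}{-3 - 1} = \frac{2}{-4} = 2 \left(- \frac{1}{4}\right) = - \frac{1}{2} \approx -0.5$)
$R{\left(q,k \right)} = - \frac{7}{2}$ ($R{\left(q,k \right)} = -4 - - \frac{1}{2} = -4 + \frac{1}{2} = - \frac{7}{2}$)
$X = \frac{7}{5}$ ($X = \frac{\left(- \frac{7}{2}\right) \left(3 - 5\right)}{5} = \frac{\left(- \frac{7}{2}\right) \left(-2\right)}{5} = \frac{1}{5} \cdot 7 = \frac{7}{5} \approx 1.4$)
$119 \cdot 1 \left(-6 + 3\right) + X = 119 \cdot 1 \left(-6 + 3\right) + \frac{7}{5} = 119 \cdot 1 \left(-3\right) + \frac{7}{5} = 119 \left(-3\right) + \frac{7}{5} = -357 + \frac{7}{5} = - \frac{1778}{5}$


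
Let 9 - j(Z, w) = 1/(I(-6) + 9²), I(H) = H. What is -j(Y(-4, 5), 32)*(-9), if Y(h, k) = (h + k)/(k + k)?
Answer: 2022/25 ≈ 80.880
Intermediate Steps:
Y(h, k) = (h + k)/(2*k) (Y(h, k) = (h + k)/((2*k)) = (h + k)*(1/(2*k)) = (h + k)/(2*k))
j(Z, w) = 674/75 (j(Z, w) = 9 - 1/(-6 + 9²) = 9 - 1/(-6 + 81) = 9 - 1/75 = 674/75)
-j(Y(-4, 5), 32)*(-9) = -674*(-9)/75 = -1*(-2022/25) = 2022/25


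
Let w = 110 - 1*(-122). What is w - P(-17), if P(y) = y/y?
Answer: 231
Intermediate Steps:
P(y) = 1
w = 232 (w = 110 + 122 = 232)
w - P(-17) = 232 - 1*1 = 232 - 1 = 231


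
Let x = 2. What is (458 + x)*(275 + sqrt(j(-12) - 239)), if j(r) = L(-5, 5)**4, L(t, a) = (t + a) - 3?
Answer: 126500 + 460*I*sqrt(158) ≈ 1.265e+5 + 5782.1*I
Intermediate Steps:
L(t, a) = -3 + a + t (L(t, a) = (a + t) - 3 = -3 + a + t)
j(r) = 81 (j(r) = (-3 + 5 - 5)**4 = (-3)**4 = 81)
(458 + x)*(275 + sqrt(j(-12) - 239)) = (458 + 2)*(275 + sqrt(81 - 239)) = 460*(275 + sqrt(-158)) = 460*(275 + I*sqrt(158)) = 126500 + 460*I*sqrt(158)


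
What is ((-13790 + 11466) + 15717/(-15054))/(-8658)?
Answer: 897467/3341988 ≈ 0.26854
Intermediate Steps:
((-13790 + 11466) + 15717/(-15054))/(-8658) = (-2324 + 15717*(-1/15054))*(-1/8658) = (-2324 - 403/386)*(-1/8658) = -897467/386*(-1/8658) = 897467/3341988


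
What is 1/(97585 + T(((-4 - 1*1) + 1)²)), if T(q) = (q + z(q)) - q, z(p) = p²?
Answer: 1/97841 ≈ 1.0221e-5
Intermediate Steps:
T(q) = q² (T(q) = (q + q²) - q = q²)
1/(97585 + T(((-4 - 1*1) + 1)²)) = 1/(97585 + (((-4 - 1*1) + 1)²)²) = 1/(97585 + (((-4 - 1) + 1)²)²) = 1/(97585 + ((-5 + 1)²)²) = 1/(97585 + ((-4)²)²) = 1/(97585 + 16²) = 1/(97585 + 256) = 1/97841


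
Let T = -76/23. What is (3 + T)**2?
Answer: 49/529 ≈ 0.092628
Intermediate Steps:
T = -76/23 (T = -76*1/23 = -76/23 ≈ -3.3043)
(3 + T)**2 = (3 - 76/23)**2 = (-7/23)**2 = 49/529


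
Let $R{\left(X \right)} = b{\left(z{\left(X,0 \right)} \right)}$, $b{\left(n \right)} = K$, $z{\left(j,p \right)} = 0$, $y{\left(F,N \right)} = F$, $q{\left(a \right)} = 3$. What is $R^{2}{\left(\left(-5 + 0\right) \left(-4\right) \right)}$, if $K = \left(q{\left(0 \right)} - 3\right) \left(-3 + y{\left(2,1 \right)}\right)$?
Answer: $0$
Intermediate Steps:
$K = 0$ ($K = \left(3 - 3\right) \left(-3 + 2\right) = 0 \left(-1\right) = 0$)
$b{\left(n \right)} = 0$
$R{\left(X \right)} = 0$
$R^{2}{\left(\left(-5 + 0\right) \left(-4\right) \right)} = 0^{2} = 0$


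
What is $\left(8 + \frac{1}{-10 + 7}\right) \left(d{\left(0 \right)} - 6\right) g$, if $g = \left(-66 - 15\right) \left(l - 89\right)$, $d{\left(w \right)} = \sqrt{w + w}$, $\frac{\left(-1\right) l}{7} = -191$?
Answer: $4650048$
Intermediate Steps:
$l = 1337$ ($l = \left(-7\right) \left(-191\right) = 1337$)
$d{\left(w \right)} = \sqrt{2} \sqrt{w}$ ($d{\left(w \right)} = \sqrt{2 w} = \sqrt{2} \sqrt{w}$)
$g = -101088$ ($g = \left(-66 - 15\right) \left(1337 - 89\right) = \left(-81\right) 1248 = -101088$)
$\left(8 + \frac{1}{-10 + 7}\right) \left(d{\left(0 \right)} - 6\right) g = \left(8 + \frac{1}{-10 + 7}\right) \left(\sqrt{2} \sqrt{0} - 6\right) \left(-101088\right) = \left(8 + \frac{1}{-3}\right) \left(\sqrt{2} \cdot 0 - 6\right) \left(-101088\right) = \left(8 - \frac{1}{3}\right) \left(0 - 6\right) \left(-101088\right) = \frac{23}{3} \left(-6\right) \left(-101088\right) = \left(-46\right) \left(-101088\right) = 4650048$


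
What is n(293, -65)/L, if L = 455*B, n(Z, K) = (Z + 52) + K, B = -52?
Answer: -2/169 ≈ -0.011834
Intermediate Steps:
n(Z, K) = 52 + K + Z (n(Z, K) = (52 + Z) + K = 52 + K + Z)
L = -23660 (L = 455*(-52) = -23660)
n(293, -65)/L = (52 - 65 + 293)/(-23660) = 280*(-1/23660) = -2/169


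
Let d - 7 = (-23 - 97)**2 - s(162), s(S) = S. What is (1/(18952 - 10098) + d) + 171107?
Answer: 1641106609/8854 ≈ 1.8535e+5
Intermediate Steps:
d = 14245 (d = 7 + ((-23 - 97)**2 - 1*162) = 7 + ((-120)**2 - 162) = 7 + (14400 - 162) = 7 + 14238 = 14245)
(1/(18952 - 10098) + d) + 171107 = (1/(18952 - 10098) + 14245) + 171107 = (1/8854 + 14245) + 171107 = 126125231/8854 + 171107 = 1641106609/8854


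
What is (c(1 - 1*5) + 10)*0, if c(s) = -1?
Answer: 0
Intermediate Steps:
(c(1 - 1*5) + 10)*0 = (-1 + 10)*0 = 9*0 = 0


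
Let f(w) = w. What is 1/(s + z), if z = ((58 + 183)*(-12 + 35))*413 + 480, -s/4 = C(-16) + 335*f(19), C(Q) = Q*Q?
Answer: 1/2263255 ≈ 4.4184e-7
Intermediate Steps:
C(Q) = Q²
s = -26484 (s = -4*((-16)² + 335*19) = -4*(256 + 6365) = -4*6621 = -26484)
z = 2289739 (z = (241*23)*413 + 480 = 5543*413 + 480 = 2289259 + 480 = 2289739)
1/(s + z) = 1/(-26484 + 2289739) = 1/2263255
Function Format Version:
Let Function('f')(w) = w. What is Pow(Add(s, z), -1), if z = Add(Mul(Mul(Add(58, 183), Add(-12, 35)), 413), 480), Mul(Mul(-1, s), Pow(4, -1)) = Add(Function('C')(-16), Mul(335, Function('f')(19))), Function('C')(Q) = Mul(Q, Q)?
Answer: Rational(1, 2263255) ≈ 4.4184e-7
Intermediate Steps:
Function('C')(Q) = Pow(Q, 2)
s = -26484 (s = Mul(-4, Add(Pow(-16, 2), Mul(335, 19))) = Mul(-4, Add(256, 6365)) = Mul(-4, 6621) = -26484)
z = 2289739 (z = Add(Mul(Mul(241, 23), 413), 480) = Add(Mul(5543, 413), 480) = Add(2289259, 480) = 2289739)
Pow(Add(s, z), -1) = Pow(Add(-26484, 2289739), -1) = Pow(2263255, -1) = Rational(1, 2263255)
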